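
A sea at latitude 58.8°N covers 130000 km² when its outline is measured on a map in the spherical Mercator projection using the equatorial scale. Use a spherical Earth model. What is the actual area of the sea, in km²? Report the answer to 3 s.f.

34900 km²

Mercator is conformal, so the point scale is isotropic: h = k = sec φ = 1/cos φ.
Areal scale = k² = sec²φ = 1/cos²(58.8°) = 1/0.5180² = 3.726.
True area = apparent / (areal scale) = 130000 / 3.726 ≈ 34900 km².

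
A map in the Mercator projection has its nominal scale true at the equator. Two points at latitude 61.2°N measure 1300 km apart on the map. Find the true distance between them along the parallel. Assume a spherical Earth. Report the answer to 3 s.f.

626 km

The Mercator projection is conformal; its linear scale factor is the same in every direction and equals sec φ = 1/cos φ.
Along the parallel at 61.2°, map distances are exaggerated by k = sec 61.2° = 2.076.
True distance = 1300 / 2.076 = 1300 × cos 61.2° ≈ 626 km.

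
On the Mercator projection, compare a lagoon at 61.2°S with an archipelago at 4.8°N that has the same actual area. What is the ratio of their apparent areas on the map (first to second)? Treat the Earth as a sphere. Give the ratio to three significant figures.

4.28

On Mercator, area is exaggerated by sec²φ = 1/cos²φ.
At 61.2°: sec²(61.2°) = 1/0.4818² = 4.309.
At 4.8°: sec²(4.8°) = 1/0.9965² = 1.007.
Ratio = 4.309/1.007 = cos²(4.8°)/cos²(61.2°) ≈ 4.28.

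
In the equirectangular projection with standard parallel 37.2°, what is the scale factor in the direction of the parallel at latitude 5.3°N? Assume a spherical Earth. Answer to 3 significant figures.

With standard parallel φ₀ = 37.2°, the equirectangular projection gives x = Rλ cos φ₀, y = Rφ, so h = 1 and k = cos 37.2° / cos φ.
k = cos 37.2° / cos 5.3° = 0.7965/0.9957 = 0.7999.

0.800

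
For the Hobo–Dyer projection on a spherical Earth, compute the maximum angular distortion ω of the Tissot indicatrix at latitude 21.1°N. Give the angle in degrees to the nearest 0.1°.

18.5°

The Hobo–Dyer projection is cylindrical equal-area with φ₀ = 37.5°. For cylindrical equal-area with standard parallel φ₀, h = cos φ / cos φ₀ and k = cos φ₀ / cos φ, so h·k = 1.
At 21.1°: h = 1.176, k = 0.8504; principal scales a = 1.176, b = 0.8504.
sin(ω/2) = (a − b)/(a + b) = 0.3256/2.026 = 0.1607, so ω = 2 arcsin(0.1607) ≈ 18.5°.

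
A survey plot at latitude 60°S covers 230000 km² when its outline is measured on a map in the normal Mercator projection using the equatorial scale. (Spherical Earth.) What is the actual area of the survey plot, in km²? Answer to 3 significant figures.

For Mercator, h = k = sec φ (a conformal cylindrical projection has a single point scale, 1/cos φ).
Areal scale = k² = sec²φ = 1/cos²(60°) = 1/0.5000² = 4.000.
True area = apparent / (areal scale) = 230000 / 4.000 ≈ 57500 km².

57500 km²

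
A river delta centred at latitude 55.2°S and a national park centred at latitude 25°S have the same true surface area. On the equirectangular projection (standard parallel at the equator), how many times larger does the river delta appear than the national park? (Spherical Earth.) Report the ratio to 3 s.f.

1.59

Plate carrée maps x = Rλ, y = Rφ. The meridian scale is h = 1 and the parallel scale is k = 1/cos φ = sec φ.
Areal scale at 55.2°: h·k = 1.000 × 1.752 = 1.752.
Areal scale at 25°: h·k = 1.000 × 1.103 = 1.103.
Ratio = 1.752/1.103 ≈ 1.59.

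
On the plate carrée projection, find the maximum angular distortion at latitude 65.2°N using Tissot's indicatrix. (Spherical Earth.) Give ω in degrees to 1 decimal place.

48.3°

For the equirectangular projection with φ₀ = 0 (plate carrée), h = 1 along meridians and k = sec φ along parallels.
At 65.2°: h = 1.000, k = 2.384; principal scales a = 2.384, b = 1.000.
sin(ω/2) = (a − b)/(a + b) = 1.384/3.384 = 0.4090, so ω = 2 arcsin(0.4090) ≈ 48.3°.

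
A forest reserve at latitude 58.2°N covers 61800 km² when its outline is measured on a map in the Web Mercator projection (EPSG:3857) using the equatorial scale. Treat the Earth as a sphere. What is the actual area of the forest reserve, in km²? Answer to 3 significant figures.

17200 km²

For Mercator, h = k = sec φ (a conformal cylindrical projection has a single point scale, 1/cos φ).
Areal scale = k² = sec²φ = 1/cos²(58.2°) = 1/0.5270² = 3.601.
True area = apparent / (areal scale) = 61800 / 3.601 ≈ 17200 km².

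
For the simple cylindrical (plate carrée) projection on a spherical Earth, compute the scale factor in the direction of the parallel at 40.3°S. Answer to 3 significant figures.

1.31

In the plate carrée (x = Rλ, y = Rφ), meridians are true-scale (h = 1) and parallels are stretched by k = sec φ.
k = 1/cos 40.3° = 1/0.7627 = 1.311.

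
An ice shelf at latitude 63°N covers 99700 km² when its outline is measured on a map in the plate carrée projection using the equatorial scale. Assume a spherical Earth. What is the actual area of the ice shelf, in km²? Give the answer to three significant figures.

For the equirectangular projection with φ₀ = 0 (plate carrée), h = 1 along meridians and k = sec φ along parallels.
Areal scale = h·k = 1 × sec φ; at 63°, h = 1.000, k = 2.203, so h·k = 2.203.
True area = apparent / (areal scale) = 99700 / 2.203 ≈ 45300 km².

45300 km²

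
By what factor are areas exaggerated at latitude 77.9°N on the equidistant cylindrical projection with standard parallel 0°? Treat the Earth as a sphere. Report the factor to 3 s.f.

4.77

For the equirectangular projection with φ₀ = 0 (plate carrée), h = 1 along meridians and k = sec φ along parallels.
Areal scale = h·k = 1 × sec φ; at 77.9°, h = 1.000, k = 4.771, so h·k = 4.771.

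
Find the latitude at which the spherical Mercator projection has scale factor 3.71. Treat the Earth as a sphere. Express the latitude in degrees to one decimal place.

74.4°

Mercator scale is k = sec φ = 1/cos φ.
1/cos φ = 3.71  ⇒  cos φ = 0.2695  ⇒  φ = arccos(0.2695) ≈ 74.4°.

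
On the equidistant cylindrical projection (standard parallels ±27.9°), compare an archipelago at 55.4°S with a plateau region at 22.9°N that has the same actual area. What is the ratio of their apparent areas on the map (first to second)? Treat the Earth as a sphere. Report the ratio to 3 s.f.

1.62

The equidistant cylindrical projection with φ₀ = 27.9° has h = 1 (meridians true) and k = cos φ₀ / cos φ along parallels.
Areal scale at 55.4°: h·k = 1.000 × 1.556 = 1.556.
Areal scale at 22.9°: h·k = 1.000 × 0.9594 = 0.9594.
Ratio = 1.556/0.9594 ≈ 1.62.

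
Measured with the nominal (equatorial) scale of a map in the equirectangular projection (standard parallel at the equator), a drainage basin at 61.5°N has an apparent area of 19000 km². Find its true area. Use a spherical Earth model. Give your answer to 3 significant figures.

Plate carrée maps x = Rλ, y = Rφ. The meridian scale is h = 1 and the parallel scale is k = 1/cos φ = sec φ.
Areal scale = h·k = 1 × sec φ; at 61.5°, h = 1.000, k = 2.096, so h·k = 2.096.
True area = apparent / (areal scale) = 19000 / 2.096 ≈ 9070 km².

9070 km²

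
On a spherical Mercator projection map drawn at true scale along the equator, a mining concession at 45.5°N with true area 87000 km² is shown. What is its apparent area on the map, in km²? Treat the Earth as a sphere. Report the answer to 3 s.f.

177000 km²

For Mercator, h = k = sec φ (a conformal cylindrical projection has a single point scale, 1/cos φ).
Areal scale = k² = sec²φ = 1/cos²(45.5°) = 1/0.7009² = 2.036.
Apparent area = 87000 × 2.036 ≈ 177000 km².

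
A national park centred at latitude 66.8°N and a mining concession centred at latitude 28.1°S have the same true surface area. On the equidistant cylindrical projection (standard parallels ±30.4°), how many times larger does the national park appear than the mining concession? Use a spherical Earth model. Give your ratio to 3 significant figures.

In the equirectangular projection with standard parallel φ₀ = 30.4° (x = Rλ cos φ₀, y = Rφ), meridians are true-scale (h = 1) and the parallel scale is k = cos φ₀ / cos φ.
Areal scale at 66.8°: h·k = 1.000 × 2.189 = 2.189.
Areal scale at 28.1°: h·k = 1.000 × 0.9778 = 0.9778.
Ratio = 2.189/0.9778 ≈ 2.24.

2.24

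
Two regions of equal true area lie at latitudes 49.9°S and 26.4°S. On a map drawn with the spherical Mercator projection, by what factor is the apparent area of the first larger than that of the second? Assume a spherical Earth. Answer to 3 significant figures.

Mercator areal scale is sec²φ.
At 49.9°: sec²(49.9°) = 1/0.6441² = 2.410.
At 26.4°: sec²(26.4°) = 1/0.8957² = 1.246.
Ratio = 2.410/1.246 = cos²(26.4°)/cos²(49.9°) ≈ 1.93.

1.93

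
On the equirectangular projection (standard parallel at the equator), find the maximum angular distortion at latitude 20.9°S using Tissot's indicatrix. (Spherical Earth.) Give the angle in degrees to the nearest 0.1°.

3.9°

Plate carrée maps x = Rλ, y = Rφ. The meridian scale is h = 1 and the parallel scale is k = 1/cos φ = sec φ.
At 20.9°: h = 1.000, k = 1.070; principal scales a = 1.070, b = 1.000.
sin(ω/2) = (a − b)/(a + b) = 0.07043/2.070 = 0.03402, so ω = 2 arcsin(0.03402) ≈ 3.9°.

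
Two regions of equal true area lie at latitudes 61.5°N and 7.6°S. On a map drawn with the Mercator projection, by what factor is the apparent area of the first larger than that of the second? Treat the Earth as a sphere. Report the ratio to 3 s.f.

4.32

Mercator is conformal with k = sec φ, so areal scale = k² = sec²φ.
At 61.5°: sec²(61.5°) = 1/0.4772² = 4.392.
At 7.6°: sec²(7.6°) = 1/0.9912² = 1.018.
Ratio = 4.392/1.018 = cos²(7.6°)/cos²(61.5°) ≈ 4.32.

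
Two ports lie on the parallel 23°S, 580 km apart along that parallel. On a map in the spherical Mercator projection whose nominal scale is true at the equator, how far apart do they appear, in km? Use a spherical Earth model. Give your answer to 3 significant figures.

630 km

The Mercator projection is conformal; its linear scale factor is the same in every direction and equals sec φ = 1/cos φ.
Along the parallel, k = sec 23° = 1/0.9205 = 1.086.
Map distance = 580 × 1.086 ≈ 630 km.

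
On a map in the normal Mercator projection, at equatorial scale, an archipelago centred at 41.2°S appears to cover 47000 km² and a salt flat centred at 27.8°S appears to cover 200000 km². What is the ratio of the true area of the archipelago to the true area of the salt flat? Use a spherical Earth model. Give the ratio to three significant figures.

0.170

On Mercator the areal scale is sec²φ, so true area = apparent × cos²φ.
True area of archipelago: 47000 × cos²(41.2°) = 47000 × 0.5661 = 26610 km².
True area of salt flat: 200000 × cos²(27.8°) = 200000 × 0.7825 = 156500 km².
Ratio = 26610 / 156500 ≈ 0.170.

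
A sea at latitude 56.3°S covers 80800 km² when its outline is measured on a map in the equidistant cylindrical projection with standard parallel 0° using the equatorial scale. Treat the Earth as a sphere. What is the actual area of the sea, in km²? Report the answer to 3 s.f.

44800 km²

For the equirectangular projection with φ₀ = 0 (plate carrée), h = 1 along meridians and k = sec φ along parallels.
Areal scale = h·k = 1 × sec φ; at 56.3°, h = 1.000, k = 1.802, so h·k = 1.802.
True area = apparent / (areal scale) = 80800 / 1.802 ≈ 44800 km².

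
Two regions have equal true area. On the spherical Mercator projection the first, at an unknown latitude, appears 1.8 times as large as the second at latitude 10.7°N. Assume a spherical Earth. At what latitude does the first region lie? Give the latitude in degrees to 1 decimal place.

42.9°

For equal true areas on Mercator, apparent areas scale as sec²φ, so the ratio is cos²φ₂ / cos²φ₁.
cos²φ₂ / cos²φ₁ = 1.8  ⇒  cos φ₁ = cos 10.7° / √1.8 = 0.9826/1.342 = 0.7324.
φ₁ = arccos(0.7324) ≈ 42.9°.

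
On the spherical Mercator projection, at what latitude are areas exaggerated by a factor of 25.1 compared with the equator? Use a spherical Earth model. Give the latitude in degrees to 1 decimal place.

78.5°

Mercator areal scale is sec²φ.
sec²φ = 25.1  ⇒  cos²φ = 0.03984  ⇒  cos φ = 0.1996.
φ = arccos(0.1996) ≈ 78.5°.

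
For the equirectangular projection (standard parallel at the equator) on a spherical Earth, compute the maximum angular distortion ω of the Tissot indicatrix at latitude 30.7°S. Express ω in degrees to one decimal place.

Plate carrée maps x = Rλ, y = Rφ. The meridian scale is h = 1 and the parallel scale is k = 1/cos φ = sec φ.
At 30.7°: h = 1.000, k = 1.163; principal scales a = 1.163, b = 1.000.
sin(ω/2) = (a − b)/(a + b) = 0.1630/2.163 = 0.07535, so ω = 2 arcsin(0.07535) ≈ 8.6°.

8.6°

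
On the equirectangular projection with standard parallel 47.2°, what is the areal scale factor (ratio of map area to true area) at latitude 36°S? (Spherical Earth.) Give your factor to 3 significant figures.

0.840

With standard parallel φ₀ = 47.2°, the equirectangular projection gives x = Rλ cos φ₀, y = Rφ, so h = 1 and k = cos 47.2° / cos φ.
Areal scale = h·k = 1 × cos φ₀ / cos φ; at 36°, h = 1.000, k = 0.8398, so h·k = 0.8398.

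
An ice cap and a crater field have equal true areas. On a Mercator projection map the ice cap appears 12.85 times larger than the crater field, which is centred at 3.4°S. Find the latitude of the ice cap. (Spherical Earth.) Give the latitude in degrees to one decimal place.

Mercator areal scale is sec²φ, so apparent-area ratio = sec²φ₁ / sec²φ₂ = cos²φ₂ / cos²φ₁.
cos²φ₂ / cos²φ₁ = 12.85  ⇒  cos φ₁ = cos 3.4° / √12.85 = 0.9982/3.585 = 0.2785.
φ₁ = arccos(0.2785) ≈ 73.8°.

73.8°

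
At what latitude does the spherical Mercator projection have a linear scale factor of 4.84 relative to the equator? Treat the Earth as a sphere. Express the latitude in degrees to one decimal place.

Mercator scale is k = sec φ = 1/cos φ.
1/cos φ = 4.84  ⇒  cos φ = 0.2066  ⇒  φ = arccos(0.2066) ≈ 78.1°.

78.1°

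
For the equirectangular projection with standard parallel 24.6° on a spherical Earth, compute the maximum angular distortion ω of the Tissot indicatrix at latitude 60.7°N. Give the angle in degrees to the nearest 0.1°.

34.9°

With standard parallel φ₀ = 24.6°, the equirectangular projection gives x = Rλ cos φ₀, y = Rφ, so h = 1 and k = cos 24.6° / cos φ.
At 60.7°: h = 1.000, k = 1.858; principal scales a = 1.858, b = 1.000.
sin(ω/2) = (a − b)/(a + b) = 0.8579/2.858 = 0.3002, so ω = 2 arcsin(0.3002) ≈ 34.9°.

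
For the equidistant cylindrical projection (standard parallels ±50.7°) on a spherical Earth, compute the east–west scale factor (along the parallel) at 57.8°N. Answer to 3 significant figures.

In the equirectangular projection with standard parallel φ₀ = 50.7° (x = Rλ cos φ₀, y = Rφ), meridians are true-scale (h = 1) and the parallel scale is k = cos φ₀ / cos φ.
k = cos 50.7° / cos 57.8° = 0.6334/0.5329 = 1.189.

1.19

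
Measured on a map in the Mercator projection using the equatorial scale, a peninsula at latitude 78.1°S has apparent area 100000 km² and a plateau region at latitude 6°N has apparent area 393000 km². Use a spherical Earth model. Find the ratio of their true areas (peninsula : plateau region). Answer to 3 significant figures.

Mercator's areal exaggeration is sec²φ; hence true area = (apparent area) · cos²φ.
True area of peninsula: 100000 × cos²(78.1°) = 100000 × 0.04252 = 4252 km².
True area of plateau region: 393000 × cos²(6°) = 393000 × 0.9891 = 388700 km².
Ratio = 4252 / 388700 ≈ 0.0109.

0.0109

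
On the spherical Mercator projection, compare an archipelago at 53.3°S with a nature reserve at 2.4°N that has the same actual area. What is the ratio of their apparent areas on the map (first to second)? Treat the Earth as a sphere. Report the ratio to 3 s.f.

Mercator areal scale is sec²φ.
At 53.3°: sec²(53.3°) = 1/0.5976² = 2.800.
At 2.4°: sec²(2.4°) = 1/0.9991² = 1.002.
Ratio = 2.800/1.002 = cos²(2.4°)/cos²(53.3°) ≈ 2.79.

2.79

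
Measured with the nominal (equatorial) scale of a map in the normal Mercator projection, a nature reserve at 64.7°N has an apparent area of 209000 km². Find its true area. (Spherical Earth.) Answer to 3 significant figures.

Mercator is conformal, so the point scale is isotropic: h = k = sec φ = 1/cos φ.
Areal scale = k² = sec²φ = 1/cos²(64.7°) = 1/0.4274² = 5.475.
True area = apparent / (areal scale) = 209000 / 5.475 ≈ 38200 km².

38200 km²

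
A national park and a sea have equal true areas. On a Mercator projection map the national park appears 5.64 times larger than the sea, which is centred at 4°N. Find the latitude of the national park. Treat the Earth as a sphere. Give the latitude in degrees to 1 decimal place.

65.2°

Mercator areal scale is sec²φ, so apparent-area ratio = sec²φ₁ / sec²φ₂ = cos²φ₂ / cos²φ₁.
cos²φ₂ / cos²φ₁ = 5.64  ⇒  cos φ₁ = cos 4° / √5.64 = 0.9976/2.375 = 0.4201.
φ₁ = arccos(0.4201) ≈ 65.2°.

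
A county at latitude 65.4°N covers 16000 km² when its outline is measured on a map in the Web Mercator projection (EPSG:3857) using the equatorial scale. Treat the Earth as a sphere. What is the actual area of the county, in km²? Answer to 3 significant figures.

2770 km²

Mercator is conformal, so the point scale is isotropic: h = k = sec φ = 1/cos φ.
Areal scale = k² = sec²φ = 1/cos²(65.4°) = 1/0.4163² = 5.771.
True area = apparent / (areal scale) = 16000 / 5.771 ≈ 2770 km².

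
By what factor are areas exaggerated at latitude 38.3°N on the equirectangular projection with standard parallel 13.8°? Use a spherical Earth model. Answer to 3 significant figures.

1.24

With standard parallel φ₀ = 13.8°, the equirectangular projection gives x = Rλ cos φ₀, y = Rφ, so h = 1 and k = cos 13.8° / cos φ.
Areal scale = h·k = 1 × cos φ₀ / cos φ; at 38.3°, h = 1.000, k = 1.237, so h·k = 1.237.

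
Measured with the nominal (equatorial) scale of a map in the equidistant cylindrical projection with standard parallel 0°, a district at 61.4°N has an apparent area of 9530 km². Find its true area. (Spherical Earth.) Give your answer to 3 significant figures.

Plate carrée maps x = Rλ, y = Rφ. The meridian scale is h = 1 and the parallel scale is k = 1/cos φ = sec φ.
Areal scale = h·k = 1 × sec φ; at 61.4°, h = 1.000, k = 2.089, so h·k = 2.089.
True area = apparent / (areal scale) = 9530 / 2.089 ≈ 4560 km².

4560 km²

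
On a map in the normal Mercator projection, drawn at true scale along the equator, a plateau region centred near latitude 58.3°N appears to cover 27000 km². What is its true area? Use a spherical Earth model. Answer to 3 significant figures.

Mercator is conformal, so the point scale is isotropic: h = k = sec φ = 1/cos φ.
Areal scale = k² = sec²φ = 1/cos²(58.3°) = 1/0.5255² = 3.622.
True area = apparent / (areal scale) = 27000 / 3.622 ≈ 7460 km².

7460 km²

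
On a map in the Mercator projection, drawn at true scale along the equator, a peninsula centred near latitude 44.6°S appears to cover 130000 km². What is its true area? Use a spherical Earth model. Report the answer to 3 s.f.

65900 km²

Mercator is conformal, so the point scale is isotropic: h = k = sec φ = 1/cos φ.
Areal scale = k² = sec²φ = 1/cos²(44.6°) = 1/0.7120² = 1.972.
True area = apparent / (areal scale) = 130000 / 1.972 ≈ 65900 km².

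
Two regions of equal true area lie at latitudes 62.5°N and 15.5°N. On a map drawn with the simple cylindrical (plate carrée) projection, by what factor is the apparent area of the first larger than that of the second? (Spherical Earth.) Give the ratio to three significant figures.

Plate carrée maps x = Rλ, y = Rφ. The meridian scale is h = 1 and the parallel scale is k = 1/cos φ = sec φ.
Areal scale at 62.5°: h·k = 1.000 × 2.166 = 2.166.
Areal scale at 15.5°: h·k = 1.000 × 1.038 = 1.038.
Ratio = 2.166/1.038 ≈ 2.09.

2.09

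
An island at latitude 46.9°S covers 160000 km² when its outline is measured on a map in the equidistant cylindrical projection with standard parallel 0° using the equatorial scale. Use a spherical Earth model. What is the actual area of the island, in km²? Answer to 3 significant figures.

For the equirectangular projection with φ₀ = 0 (plate carrée), h = 1 along meridians and k = sec φ along parallels.
Areal scale = h·k = 1 × sec φ; at 46.9°, h = 1.000, k = 1.464, so h·k = 1.464.
True area = apparent / (areal scale) = 160000 / 1.464 ≈ 109000 km².

109000 km²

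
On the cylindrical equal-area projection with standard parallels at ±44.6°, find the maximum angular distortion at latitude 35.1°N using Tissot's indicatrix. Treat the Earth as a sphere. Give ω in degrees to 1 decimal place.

For cylindrical equal-area with standard parallel φ₀, h = cos φ / cos φ₀ and k = cos φ₀ / cos φ, so h·k = 1.
At 35.1°: h = 1.149, k = 0.8703; principal scales a = 1.149, b = 0.8703.
sin(ω/2) = (a − b)/(a + b) = 0.2788/2.019 = 0.1380, so ω = 2 arcsin(0.1380) ≈ 15.9°.

15.9°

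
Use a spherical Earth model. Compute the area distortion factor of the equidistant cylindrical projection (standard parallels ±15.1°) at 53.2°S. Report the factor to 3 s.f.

With standard parallel φ₀ = 15.1°, the equirectangular projection gives x = Rλ cos φ₀, y = Rφ, so h = 1 and k = cos 15.1° / cos φ.
Areal scale = h·k = 1 × cos φ₀ / cos φ; at 53.2°, h = 1.000, k = 1.612, so h·k = 1.612.

1.61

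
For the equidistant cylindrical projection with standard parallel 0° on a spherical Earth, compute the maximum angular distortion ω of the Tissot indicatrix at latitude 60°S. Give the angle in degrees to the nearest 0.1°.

38.9°

For the equirectangular projection with φ₀ = 0 (plate carrée), h = 1 along meridians and k = sec φ along parallels.
At 60°: h = 1.000, k = 2.000; principal scales a = 2.000, b = 1.000.
sin(ω/2) = (a − b)/(a + b) = 1.0000/3.000 = 0.3333, so ω = 2 arcsin(0.3333) ≈ 38.9°.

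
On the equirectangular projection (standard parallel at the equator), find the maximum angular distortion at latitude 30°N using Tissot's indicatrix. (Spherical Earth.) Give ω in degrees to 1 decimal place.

8.2°

Plate carrée maps x = Rλ, y = Rφ. The meridian scale is h = 1 and the parallel scale is k = 1/cos φ = sec φ.
At 30°: h = 1.000, k = 1.155; principal scales a = 1.155, b = 1.000.
sin(ω/2) = (a − b)/(a + b) = 0.1547/2.155 = 0.07180, so ω = 2 arcsin(0.07180) ≈ 8.2°.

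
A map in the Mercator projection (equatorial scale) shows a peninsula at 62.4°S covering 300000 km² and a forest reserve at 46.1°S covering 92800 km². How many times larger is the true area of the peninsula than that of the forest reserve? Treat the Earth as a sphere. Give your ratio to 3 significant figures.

Since Mercator area scale is 1/cos²φ, the true area equals the apparent area multiplied by cos²φ.
True area of peninsula: 300000 × cos²(62.4°) = 300000 × 0.2146 = 64390 km².
True area of forest reserve: 92800 × cos²(46.1°) = 92800 × 0.4808 = 44620 km².
Ratio = 64390 / 44620 ≈ 1.44.

1.44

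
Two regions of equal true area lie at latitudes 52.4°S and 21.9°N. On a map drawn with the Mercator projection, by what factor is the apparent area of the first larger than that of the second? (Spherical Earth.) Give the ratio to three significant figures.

2.31

On Mercator, area is exaggerated by sec²φ = 1/cos²φ.
At 52.4°: sec²(52.4°) = 1/0.6101² = 2.686.
At 21.9°: sec²(21.9°) = 1/0.9278² = 1.162.
Ratio = 2.686/1.162 = cos²(21.9°)/cos²(52.4°) ≈ 2.31.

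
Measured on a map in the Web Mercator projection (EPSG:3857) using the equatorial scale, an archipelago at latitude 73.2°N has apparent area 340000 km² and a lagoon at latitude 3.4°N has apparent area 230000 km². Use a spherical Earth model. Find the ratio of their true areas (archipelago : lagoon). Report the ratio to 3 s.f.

On Mercator the areal scale is sec²φ, so true area = apparent × cos²φ.
True area of archipelago: 340000 × cos²(73.2°) = 340000 × 0.08354 = 28400 km².
True area of lagoon: 230000 × cos²(3.4°) = 230000 × 0.9965 = 229200 km².
Ratio = 28400 / 229200 ≈ 0.124.

0.124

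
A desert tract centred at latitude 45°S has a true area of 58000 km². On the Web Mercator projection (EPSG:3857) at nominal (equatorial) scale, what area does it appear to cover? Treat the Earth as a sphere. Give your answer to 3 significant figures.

116000 km²

For Mercator, h = k = sec φ (a conformal cylindrical projection has a single point scale, 1/cos φ).
Areal scale = k² = sec²φ = 1/cos²(45°) = 1/0.7071² = 2.000.
Apparent area = 58000 × 2.000 ≈ 116000 km².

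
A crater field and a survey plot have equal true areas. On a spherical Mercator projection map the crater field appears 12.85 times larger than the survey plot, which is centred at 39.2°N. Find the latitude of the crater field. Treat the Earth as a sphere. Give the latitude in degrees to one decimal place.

77.5°

On Mercator, (apparent₁)/(apparent₂) = sec²φ₁ / sec²φ₂ when true areas are equal.
cos²φ₂ / cos²φ₁ = 12.85  ⇒  cos φ₁ = cos 39.2° / √12.85 = 0.7749/3.585 = 0.2162.
φ₁ = arccos(0.2162) ≈ 77.5°.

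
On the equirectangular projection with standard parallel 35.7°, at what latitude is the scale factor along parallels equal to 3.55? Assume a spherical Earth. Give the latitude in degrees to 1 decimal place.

76.8°

The equidistant cylindrical projection with φ₀ = 35.7° has h = 1 (meridians true) and k = cos φ₀ / cos φ along parallels.
k = cos φ₀ / cos φ = 3.55  ⇒  cos φ = cos 35.7° / 3.55 = 0.2288.
φ = arccos(0.2288) ≈ 76.8°.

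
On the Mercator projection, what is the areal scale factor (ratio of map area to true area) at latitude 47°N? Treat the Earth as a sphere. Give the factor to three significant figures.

2.15

Mercator is conformal, so the point scale is isotropic: h = k = sec φ = 1/cos φ.
Areal scale = k² = sec²φ = 1/cos²(47°) = 1/0.6820² = 2.150.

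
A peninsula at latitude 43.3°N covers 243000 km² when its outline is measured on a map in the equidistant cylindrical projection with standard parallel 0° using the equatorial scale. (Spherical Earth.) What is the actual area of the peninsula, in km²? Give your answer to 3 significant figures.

177000 km²

In the plate carrée (x = Rλ, y = Rφ), meridians are true-scale (h = 1) and parallels are stretched by k = sec φ.
Areal scale = h·k = 1 × sec φ; at 43.3°, h = 1.000, k = 1.374, so h·k = 1.374.
True area = apparent / (areal scale) = 243000 / 1.374 ≈ 177000 km².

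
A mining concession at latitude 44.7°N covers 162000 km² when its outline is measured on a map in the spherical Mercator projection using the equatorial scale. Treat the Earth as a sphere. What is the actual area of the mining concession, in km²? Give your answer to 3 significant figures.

81800 km²

The Mercator projection is conformal; its linear scale factor is the same in every direction and equals sec φ = 1/cos φ.
Areal scale = k² = sec²φ = 1/cos²(44.7°) = 1/0.7108² = 1.979.
True area = apparent / (areal scale) = 162000 / 1.979 ≈ 81800 km².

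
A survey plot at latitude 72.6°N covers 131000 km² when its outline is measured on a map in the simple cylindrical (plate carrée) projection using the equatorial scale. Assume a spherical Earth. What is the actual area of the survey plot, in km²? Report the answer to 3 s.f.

39200 km²

Plate carrée maps x = Rλ, y = Rφ. The meridian scale is h = 1 and the parallel scale is k = 1/cos φ = sec φ.
Areal scale = h·k = 1 × sec φ; at 72.6°, h = 1.000, k = 3.344, so h·k = 3.344.
True area = apparent / (areal scale) = 131000 / 3.344 ≈ 39200 km².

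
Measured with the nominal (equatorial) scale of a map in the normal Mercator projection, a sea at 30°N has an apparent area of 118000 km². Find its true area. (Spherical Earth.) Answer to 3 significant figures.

The Mercator projection is conformal; its linear scale factor is the same in every direction and equals sec φ = 1/cos φ.
Areal scale = k² = sec²φ = 1/cos²(30°) = 1/0.8660² = 1.333.
True area = apparent / (areal scale) = 118000 / 1.333 ≈ 88500 km².

88500 km²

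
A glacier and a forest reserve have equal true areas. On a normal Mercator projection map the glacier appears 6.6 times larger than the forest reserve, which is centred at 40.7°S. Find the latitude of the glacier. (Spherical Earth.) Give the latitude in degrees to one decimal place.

Mercator areal scale is sec²φ, so apparent-area ratio = sec²φ₁ / sec²φ₂ = cos²φ₂ / cos²φ₁.
cos²φ₂ / cos²φ₁ = 6.6  ⇒  cos φ₁ = cos 40.7° / √6.6 = 0.7581/2.569 = 0.2951.
φ₁ = arccos(0.2951) ≈ 72.8°.

72.8°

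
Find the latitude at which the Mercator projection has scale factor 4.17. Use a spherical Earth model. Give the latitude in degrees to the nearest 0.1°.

Mercator scale is k = sec φ = 1/cos φ.
1/cos φ = 4.17  ⇒  cos φ = 0.2398  ⇒  φ = arccos(0.2398) ≈ 76.1°.

76.1°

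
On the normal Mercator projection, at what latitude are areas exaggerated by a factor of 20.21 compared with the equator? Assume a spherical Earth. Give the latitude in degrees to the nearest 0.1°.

Mercator areal scale is sec²φ.
sec²φ = 20.21  ⇒  cos²φ = 0.04948  ⇒  cos φ = 0.2224.
φ = arccos(0.2224) ≈ 77.1°.

77.1°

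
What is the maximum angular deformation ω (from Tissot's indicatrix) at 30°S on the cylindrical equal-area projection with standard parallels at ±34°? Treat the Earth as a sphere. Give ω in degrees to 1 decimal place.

Cylindrical equal-area (φ₀ = 34°): h = cos φ / cos 34° along meridians, k = cos 34° / cos φ along parallels; h·k = 1.
At 30°: h = 1.045, k = 0.9573; principal scales a = 1.045, b = 0.9573.
sin(ω/2) = (a − b)/(a + b) = 0.08733/2.002 = 0.04362, so ω = 2 arcsin(0.04362) ≈ 5.0°.

5.0°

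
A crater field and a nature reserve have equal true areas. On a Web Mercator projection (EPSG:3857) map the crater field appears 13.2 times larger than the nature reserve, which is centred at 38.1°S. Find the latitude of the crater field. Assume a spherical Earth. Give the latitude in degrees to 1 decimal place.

Mercator areal scale is sec²φ, so apparent-area ratio = sec²φ₁ / sec²φ₂ = cos²φ₂ / cos²φ₁.
cos²φ₂ / cos²φ₁ = 13.2  ⇒  cos φ₁ = cos 38.1° / √13.2 = 0.7869/3.633 = 0.2166.
φ₁ = arccos(0.2166) ≈ 77.5°.

77.5°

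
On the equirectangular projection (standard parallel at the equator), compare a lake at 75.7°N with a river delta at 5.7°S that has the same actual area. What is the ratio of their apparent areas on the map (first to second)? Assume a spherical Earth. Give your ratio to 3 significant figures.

4.03

In the plate carrée (x = Rλ, y = Rφ), meridians are true-scale (h = 1) and parallels are stretched by k = sec φ.
Areal scale at 75.7°: h·k = 1.000 × 4.049 = 4.049.
Areal scale at 5.7°: h·k = 1.000 × 1.005 = 1.005.
Ratio = 4.049/1.005 ≈ 4.03.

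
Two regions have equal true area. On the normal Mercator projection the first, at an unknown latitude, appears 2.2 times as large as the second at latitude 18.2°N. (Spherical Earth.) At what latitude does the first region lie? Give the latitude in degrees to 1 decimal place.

50.2°

Mercator areal scale is sec²φ, so apparent-area ratio = sec²φ₁ / sec²φ₂ = cos²φ₂ / cos²φ₁.
cos²φ₂ / cos²φ₁ = 2.2  ⇒  cos φ₁ = cos 18.2° / √2.2 = 0.9500/1.483 = 0.6405.
φ₁ = arccos(0.6405) ≈ 50.2°.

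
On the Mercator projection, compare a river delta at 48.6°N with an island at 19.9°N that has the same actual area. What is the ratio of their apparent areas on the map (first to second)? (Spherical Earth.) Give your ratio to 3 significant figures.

2.02

Mercator areal scale is sec²φ.
At 48.6°: sec²(48.6°) = 1/0.6613² = 2.287.
At 19.9°: sec²(19.9°) = 1/0.9403² = 1.131.
Ratio = 2.287/1.131 = cos²(19.9°)/cos²(48.6°) ≈ 2.02.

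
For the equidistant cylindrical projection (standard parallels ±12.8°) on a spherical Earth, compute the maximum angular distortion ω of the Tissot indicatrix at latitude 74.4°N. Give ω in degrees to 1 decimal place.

In the equirectangular projection with standard parallel φ₀ = 12.8° (x = Rλ cos φ₀, y = Rφ), meridians are true-scale (h = 1) and the parallel scale is k = cos φ₀ / cos φ.
At 74.4°: h = 1.000, k = 3.626; principal scales a = 3.626, b = 1.000.
sin(ω/2) = (a − b)/(a + b) = 2.626/4.626 = 0.5677, so ω = 2 arcsin(0.5677) ≈ 69.2°.

69.2°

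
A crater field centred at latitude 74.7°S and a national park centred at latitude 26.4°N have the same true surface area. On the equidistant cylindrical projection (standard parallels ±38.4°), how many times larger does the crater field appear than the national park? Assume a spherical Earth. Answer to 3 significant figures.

3.39

In the equirectangular projection with standard parallel φ₀ = 38.4° (x = Rλ cos φ₀, y = Rφ), meridians are true-scale (h = 1) and the parallel scale is k = cos φ₀ / cos φ.
Areal scale at 74.7°: h·k = 1.000 × 2.970 = 2.970.
Areal scale at 26.4°: h·k = 1.000 × 0.8749 = 0.8749.
Ratio = 2.970/0.8749 ≈ 3.39.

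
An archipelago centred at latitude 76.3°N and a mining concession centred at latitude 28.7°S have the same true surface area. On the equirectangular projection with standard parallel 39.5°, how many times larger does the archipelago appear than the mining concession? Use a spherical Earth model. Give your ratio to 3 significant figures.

3.70

The equidistant cylindrical projection with φ₀ = 39.5° has h = 1 (meridians true) and k = cos φ₀ / cos φ along parallels.
Areal scale at 76.3°: h·k = 1.000 × 3.258 = 3.258.
Areal scale at 28.7°: h·k = 1.000 × 0.8797 = 0.8797.
Ratio = 3.258/0.8797 ≈ 3.70.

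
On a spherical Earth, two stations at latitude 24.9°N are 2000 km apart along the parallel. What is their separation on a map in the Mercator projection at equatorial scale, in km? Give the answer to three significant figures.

2200 km

For Mercator, h = k = sec φ (a conformal cylindrical projection has a single point scale, 1/cos φ).
Along the parallel, k = sec 24.9° = 1/0.9070 = 1.102.
Map distance = 2000 × 1.102 ≈ 2200 km.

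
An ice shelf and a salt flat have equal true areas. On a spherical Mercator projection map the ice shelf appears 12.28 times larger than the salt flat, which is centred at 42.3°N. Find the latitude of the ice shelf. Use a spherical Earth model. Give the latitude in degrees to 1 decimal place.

For equal true areas on Mercator, apparent areas scale as sec²φ, so the ratio is cos²φ₂ / cos²φ₁.
cos²φ₂ / cos²φ₁ = 12.28  ⇒  cos φ₁ = cos 42.3° / √12.28 = 0.7396/3.504 = 0.2111.
φ₁ = arccos(0.2111) ≈ 77.8°.

77.8°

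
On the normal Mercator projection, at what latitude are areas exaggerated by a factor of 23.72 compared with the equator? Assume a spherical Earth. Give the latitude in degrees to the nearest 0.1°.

Mercator areal scale is sec²φ.
sec²φ = 23.72  ⇒  cos²φ = 0.04216  ⇒  cos φ = 0.2053.
φ = arccos(0.2053) ≈ 78.2°.

78.2°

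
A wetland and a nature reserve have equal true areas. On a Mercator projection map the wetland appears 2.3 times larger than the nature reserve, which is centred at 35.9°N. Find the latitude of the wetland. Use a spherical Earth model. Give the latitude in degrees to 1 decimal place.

57.7°

For equal true areas on Mercator, apparent areas scale as sec²φ, so the ratio is cos²φ₂ / cos²φ₁.
cos²φ₂ / cos²φ₁ = 2.3  ⇒  cos φ₁ = cos 35.9° / √2.3 = 0.8100/1.517 = 0.5341.
φ₁ = arccos(0.5341) ≈ 57.7°.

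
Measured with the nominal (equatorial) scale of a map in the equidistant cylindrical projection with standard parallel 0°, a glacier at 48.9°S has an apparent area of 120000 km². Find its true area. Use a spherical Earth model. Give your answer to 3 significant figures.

For the equirectangular projection with φ₀ = 0 (plate carrée), h = 1 along meridians and k = sec φ along parallels.
Areal scale = h·k = 1 × sec φ; at 48.9°, h = 1.000, k = 1.521, so h·k = 1.521.
True area = apparent / (areal scale) = 120000 / 1.521 ≈ 78900 km².

78900 km²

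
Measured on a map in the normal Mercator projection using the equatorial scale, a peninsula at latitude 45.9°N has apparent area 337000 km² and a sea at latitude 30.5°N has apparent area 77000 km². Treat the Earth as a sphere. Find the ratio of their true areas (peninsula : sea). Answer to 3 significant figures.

Mercator's areal exaggeration is sec²φ; hence true area = (apparent area) · cos²φ.
True area of peninsula: 337000 × cos²(45.9°) = 337000 × 0.4843 = 163200 km².
True area of sea: 77000 × cos²(30.5°) = 77000 × 0.7424 = 57170 km².
Ratio = 163200 / 57170 ≈ 2.86.

2.86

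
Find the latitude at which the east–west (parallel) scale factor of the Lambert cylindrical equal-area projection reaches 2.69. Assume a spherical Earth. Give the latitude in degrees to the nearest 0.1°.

The Lambert cylindrical equal-area projection is the cylindrical equal-area projection with its standard parallel at the equator (φ₀ = 0). Cylindrical equal-area (φ₀ = 0°): h = cos φ / cos 0° along meridians, k = cos 0° / cos φ along parallels; h·k = 1.
k = cos φ₀ / cos φ = 2.69  ⇒  cos φ = cos 0° / 2.69 = 0.3717.
φ = arccos(0.3717) ≈ 68.2°.

68.2°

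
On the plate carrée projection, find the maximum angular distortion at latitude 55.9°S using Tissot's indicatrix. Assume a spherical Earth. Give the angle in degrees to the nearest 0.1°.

For the equirectangular projection with φ₀ = 0 (plate carrée), h = 1 along meridians and k = sec φ along parallels.
At 55.9°: h = 1.000, k = 1.784; principal scales a = 1.784, b = 1.000.
sin(ω/2) = (a − b)/(a + b) = 0.7837/2.784 = 0.2815, so ω = 2 arcsin(0.2815) ≈ 32.7°.

32.7°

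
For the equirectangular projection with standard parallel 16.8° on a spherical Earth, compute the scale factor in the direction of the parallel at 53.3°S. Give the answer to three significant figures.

In the equirectangular projection with standard parallel φ₀ = 16.8° (x = Rλ cos φ₀, y = Rφ), meridians are true-scale (h = 1) and the parallel scale is k = cos φ₀ / cos φ.
k = cos 16.8° / cos 53.3° = 0.9573/0.5976 = 1.602.

1.60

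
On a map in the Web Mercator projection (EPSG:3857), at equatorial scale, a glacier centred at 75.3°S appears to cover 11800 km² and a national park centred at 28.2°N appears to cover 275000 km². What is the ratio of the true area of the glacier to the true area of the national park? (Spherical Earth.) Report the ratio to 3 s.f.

0.00356

On Mercator the areal scale is sec²φ, so true area = apparent × cos²φ.
True area of glacier: 11800 × cos²(75.3°) = 11800 × 0.06439 = 759.8 km².
True area of national park: 275000 × cos²(28.2°) = 275000 × 0.7767 = 213600 km².
Ratio = 759.8 / 213600 ≈ 0.00356.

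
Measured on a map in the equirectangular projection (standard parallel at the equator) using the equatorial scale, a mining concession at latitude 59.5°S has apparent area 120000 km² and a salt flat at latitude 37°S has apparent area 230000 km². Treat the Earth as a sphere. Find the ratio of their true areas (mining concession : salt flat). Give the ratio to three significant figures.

Plate carrée has h = 1 and k = sec φ, giving areal scale sec φ; true area = (apparent area) · cos φ.
True area of mining concession: 120000 × cos(59.5°) = 120000 × 0.5075 = 60900 km².
True area of salt flat: 230000 × cos(37°) = 230000 × 0.7986 = 183700 km².
Ratio = 60900 / 183700 ≈ 0.332.

0.332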